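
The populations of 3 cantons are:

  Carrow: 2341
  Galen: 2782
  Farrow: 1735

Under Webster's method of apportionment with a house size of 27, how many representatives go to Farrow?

Standard divisor 6858/27 ≈ 254; standard quotas: Carrow 9.217, Galen 10.953, Farrow 6.831.
Rounding to the nearest integer gives Carrow 9, Galen 11, Farrow 7 — total 27, matching the house size, so no adjustment is needed.
Farrow receives 7.

7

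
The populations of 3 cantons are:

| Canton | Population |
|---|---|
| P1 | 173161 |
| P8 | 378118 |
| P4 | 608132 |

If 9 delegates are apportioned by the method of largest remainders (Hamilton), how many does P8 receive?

Total 1159411; standard divisor 1159411/9 ≈ 128823.444.
Standard quotas: P1 1.3442, P8 2.9352, P4 4.7207.
Lower quotas: P1 1, P8 2, P4 4 (sum 7, leaving 2 seats).
Remainders in descending order: P8 0.9352, P4 0.7207, P1 0.3442.
Largest remainders: P8, P4 receive the extra seats.
P8 receives 3.

3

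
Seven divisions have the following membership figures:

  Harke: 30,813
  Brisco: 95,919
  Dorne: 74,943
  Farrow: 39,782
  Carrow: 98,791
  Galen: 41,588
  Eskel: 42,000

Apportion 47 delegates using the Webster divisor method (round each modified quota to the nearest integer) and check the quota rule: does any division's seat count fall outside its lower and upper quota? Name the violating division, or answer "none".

Standard quotas: Harke 3.417, Brisco 10.637, Dorne 8.311, Farrow 4.412, Carrow 10.955, Galen 4.612, Eskel 4.657.
Webster allocation: Harke 3, Brisco 11, Dorne 8, Farrow 4, Carrow 11, Galen 5, Eskel 5.
Every allocation lies between the lower and upper quota.

none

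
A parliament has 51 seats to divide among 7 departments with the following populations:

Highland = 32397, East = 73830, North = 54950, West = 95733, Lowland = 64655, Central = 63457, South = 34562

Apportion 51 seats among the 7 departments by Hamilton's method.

Highland=4, East=9, North=7, West=11, Lowland=8, Central=8, South=4

Total 419584; standard divisor 419584/51 ≈ 8227.137.
Standard quotas: Highland 3.9378, East 8.9740, North 6.6791, West 11.6362, Lowland 7.8587, Central 7.7131, South 4.2010.
Lower quotas: Highland 3, East 8, North 6, West 11, Lowland 7, Central 7, South 4 (sum 46, leaving 5 seats).
Remainders in descending order: East 0.9740, Highland 0.9378, Lowland 0.8587, Central 0.7131, North 0.6791, West 0.6362, South 0.2010.
The surplus seats go to East, Highland, Lowland, Central, North.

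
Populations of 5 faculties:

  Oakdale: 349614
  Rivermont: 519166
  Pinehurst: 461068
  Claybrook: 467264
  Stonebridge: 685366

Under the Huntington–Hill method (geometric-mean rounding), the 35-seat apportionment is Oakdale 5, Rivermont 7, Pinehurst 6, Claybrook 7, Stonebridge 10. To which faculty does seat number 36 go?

Pinehurst

Priority for the next seat is population ÷ (√(s·(s+1))).
Priorities: Oakdale 63830.491, Rivermont 69376.475, Pinehurst 71144.337, Claybrook 62440.778, Stonebridge 65347.084.
Highest priority: Pinehurst.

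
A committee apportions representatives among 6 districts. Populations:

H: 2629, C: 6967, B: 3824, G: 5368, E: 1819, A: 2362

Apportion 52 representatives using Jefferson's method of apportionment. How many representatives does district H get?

6

Standard divisor 22969/52 ≈ 441.712; standard quotas: H 5.952, C 15.773, B 8.657, G 12.153, E 4.118, A 5.347.
Rounding down gives 5, 15, 8, 12, 4, 5 = 49 seats, so the divisor must be adjusted.
With modified divisor 420: modified quotas H 6.260, C 16.588, B 9.105, G 12.781, E 4.331, A 5.624.
Rounding down: H 6, C 16, B 9, G 12, E 4, A 5 (total 52).
H receives 6.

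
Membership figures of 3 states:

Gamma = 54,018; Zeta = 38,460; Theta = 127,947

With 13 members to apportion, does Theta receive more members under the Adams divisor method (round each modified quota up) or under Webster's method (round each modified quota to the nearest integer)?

Adams: Gamma 3, Zeta 3, Theta 7.
Webster: Gamma 3, Zeta 2, Theta 8.
Theta gets 7 under Adams and 8 under Webster.

Webster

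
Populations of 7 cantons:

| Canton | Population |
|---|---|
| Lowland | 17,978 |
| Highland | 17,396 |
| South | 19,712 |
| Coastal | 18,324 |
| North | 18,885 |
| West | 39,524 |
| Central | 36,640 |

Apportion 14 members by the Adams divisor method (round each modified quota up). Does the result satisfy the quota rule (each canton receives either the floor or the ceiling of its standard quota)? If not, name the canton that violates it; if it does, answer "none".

none

Standard quotas: Lowland 1.494, Highland 1.446, South 1.638, Coastal 1.523, North 1.569, West 3.285, Central 3.045.
Adams allocation: Lowland 1, Highland 1, South 2, Coastal 2, North 2, West 3, Central 3.
Every allocation lies between the lower and upper quota.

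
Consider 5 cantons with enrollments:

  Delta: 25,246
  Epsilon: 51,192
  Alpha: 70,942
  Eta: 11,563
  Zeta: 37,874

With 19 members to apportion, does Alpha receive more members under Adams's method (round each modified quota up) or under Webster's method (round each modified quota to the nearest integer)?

Webster

Adams: Delta 3, Epsilon 5, Alpha 6, Eta 1, Zeta 4.
Webster: Delta 2, Epsilon 5, Alpha 7, Eta 1, Zeta 4.
Alpha gets 6 under Adams and 7 under Webster.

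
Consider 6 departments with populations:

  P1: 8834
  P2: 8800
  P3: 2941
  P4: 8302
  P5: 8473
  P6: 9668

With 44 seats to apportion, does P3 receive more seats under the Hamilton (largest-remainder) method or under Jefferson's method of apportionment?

Hamilton

Hamilton: P1 8, P2 8, P3 3, P4 8, P5 8, P6 9.
Jefferson: P1 9, P2 8, P3 2, P4 8, P5 8, P6 9.
P3 gets 3 under Hamilton and 2 under Jefferson.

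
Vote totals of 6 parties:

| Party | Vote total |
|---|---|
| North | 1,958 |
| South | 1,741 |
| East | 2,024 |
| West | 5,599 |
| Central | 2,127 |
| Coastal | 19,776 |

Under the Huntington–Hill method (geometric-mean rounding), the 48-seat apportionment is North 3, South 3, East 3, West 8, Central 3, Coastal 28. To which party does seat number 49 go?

Priority for the next seat is population ÷ (√(s·(s+1))).
Priorities: North 565.226, South 502.583, East 584.278, West 659.848, Central 614.012, Coastal 694.002.
Highest priority: Coastal.

Coastal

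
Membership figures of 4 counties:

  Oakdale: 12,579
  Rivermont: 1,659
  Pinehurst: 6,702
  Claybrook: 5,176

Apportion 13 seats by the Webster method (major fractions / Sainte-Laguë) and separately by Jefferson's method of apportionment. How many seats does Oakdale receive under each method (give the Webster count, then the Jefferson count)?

6 and 7

Webster: Oakdale 6, Rivermont 1, Pinehurst 3, Claybrook 3.
Jefferson: Oakdale 7, Rivermont 0, Pinehurst 3, Claybrook 3.
Oakdale gets 6 under Webster and 7 under Jefferson.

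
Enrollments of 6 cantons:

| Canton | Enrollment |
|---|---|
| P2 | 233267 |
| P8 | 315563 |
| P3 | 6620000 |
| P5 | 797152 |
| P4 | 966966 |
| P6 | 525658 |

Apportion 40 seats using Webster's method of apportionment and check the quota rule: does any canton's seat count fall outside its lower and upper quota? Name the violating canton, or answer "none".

Standard quotas: P2 0.986, P8 1.335, P3 27.996, P5 3.371, P4 4.089, P6 2.223.
Webster allocation: P2 1, P8 1, P3 29, P5 3, P4 4, P6 2.
P3 has quota 27.996 (lower 27, upper 28) but receives 29 — outside the quota interval.

P3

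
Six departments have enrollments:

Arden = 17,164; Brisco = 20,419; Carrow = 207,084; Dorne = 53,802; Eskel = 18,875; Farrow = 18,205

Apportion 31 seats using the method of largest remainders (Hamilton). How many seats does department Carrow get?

19

Standard divisor: 335549 ÷ 31 ≈ 10824.161.
Standard quotas: Arden 1.5857, Brisco 1.8864, Carrow 19.1316, Dorne 4.9705, Eskel 1.7438, Farrow 1.6819.
Lower quotas: Arden 1, Brisco 1, Carrow 19, Dorne 4, Eskel 1, Farrow 1 (sum 27, leaving 4 seats).
Remainders in descending order: Dorne 0.9705, Brisco 0.8864, Eskel 0.7438, Farrow 0.6819, Arden 0.5857, Carrow 0.1316.
Largest remainders: Dorne, Brisco, Eskel, Farrow receive the extra seats.
Carrow receives 19.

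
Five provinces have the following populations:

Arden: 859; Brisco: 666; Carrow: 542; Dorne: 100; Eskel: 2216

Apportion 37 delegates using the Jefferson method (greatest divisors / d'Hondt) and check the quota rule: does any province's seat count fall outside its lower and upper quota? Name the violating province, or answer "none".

Eskel

Standard quotas: Arden 7.251, Brisco 5.622, Carrow 4.575, Dorne 0.844, Eskel 18.707.
Jefferson allocation: Arden 7, Brisco 6, Carrow 4, Dorne 0, Eskel 20.
Eskel has quota 18.707 (lower 18, upper 19) but receives 20 — outside the quota interval.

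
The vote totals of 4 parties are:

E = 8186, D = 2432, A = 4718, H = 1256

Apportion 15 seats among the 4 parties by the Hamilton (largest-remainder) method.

Standard divisor: 16592 ÷ 15 ≈ 1106.133.
Standard quotas: E 7.4006, D 2.1986, A 4.2653, H 1.1355.
Lower quotas: E 7, D 2, A 4, H 1 (sum 14, leaving 1 seat).
Remainders in descending order: E 0.4006, A 0.2653, D 0.1986, H 0.1355.
Largest remainder: E receives the extra seat.

E=8, D=2, A=4, H=1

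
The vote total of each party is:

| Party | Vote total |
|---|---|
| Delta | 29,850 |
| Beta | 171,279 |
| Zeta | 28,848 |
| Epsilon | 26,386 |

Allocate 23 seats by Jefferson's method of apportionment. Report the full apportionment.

Standard divisor 256363/23 ≈ 11146.217; standard quotas: Delta 2.678, Beta 15.367, Zeta 2.588, Epsilon 2.367.
Rounding down gives 2, 15, 2, 2 = 21 seats, so the divisor must be adjusted.
With modified divisor 10037.7: modified quotas Delta 2.974, Beta 17.064, Zeta 2.874, Epsilon 2.629.
Rounding down: Delta 2, Beta 17, Zeta 2, Epsilon 2 (total 23).

Delta=2; Beta=17; Zeta=2; Epsilon=2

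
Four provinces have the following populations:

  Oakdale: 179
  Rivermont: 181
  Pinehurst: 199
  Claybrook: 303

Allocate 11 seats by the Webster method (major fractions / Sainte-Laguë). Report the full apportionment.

Standard divisor 862/11 ≈ 78.364; standard quotas: Oakdale 2.284, Rivermont 2.310, Pinehurst 2.539, Claybrook 3.867.
Rounding to the nearest integer gives Oakdale 2, Rivermont 2, Pinehurst 3, Claybrook 4 — total 11, matching the house size, so no adjustment is needed.

Oakdale 2; Rivermont 2; Pinehurst 3; Claybrook 4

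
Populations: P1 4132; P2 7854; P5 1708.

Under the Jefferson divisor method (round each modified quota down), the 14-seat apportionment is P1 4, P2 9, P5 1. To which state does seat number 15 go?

Priority for the next seat is population ÷ (current seats + 1).
Priorities: P1 826.400, P2 785.400, P5 854.000.
Highest priority: P5.

P5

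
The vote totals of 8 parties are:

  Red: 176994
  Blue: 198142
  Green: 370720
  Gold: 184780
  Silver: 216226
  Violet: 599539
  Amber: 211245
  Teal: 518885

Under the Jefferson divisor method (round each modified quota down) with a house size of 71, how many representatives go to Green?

11

Standard divisor 2476531/71 ≈ 34880.718; standard quotas: Red 5.074, Blue 5.681, Green 10.628, Gold 5.297, Silver 6.199, Violet 17.188, Amber 6.056, Teal 14.876.
Rounding down gives 5, 5, 10, 5, 6, 17, 6, 14 = 68 seats, so the divisor must be adjusted.
With modified divisor 33200: modified quotas Red 5.331, Blue 5.968, Green 11.166, Gold 5.566, Silver 6.513, Violet 18.058, Amber 6.363, Teal 15.629.
Rounding down: Red 5, Blue 5, Green 11, Gold 5, Silver 6, Violet 18, Amber 6, Teal 15 (total 71).
Green receives 11.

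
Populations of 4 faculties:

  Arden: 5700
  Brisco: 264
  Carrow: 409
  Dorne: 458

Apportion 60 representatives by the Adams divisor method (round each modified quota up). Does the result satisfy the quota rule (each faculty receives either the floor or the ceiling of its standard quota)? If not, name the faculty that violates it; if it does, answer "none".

Standard quotas: Arden 50.066, Brisco 2.319, Carrow 3.592, Dorne 4.023.
Adams allocation: Arden 49, Brisco 3, Carrow 4, Dorne 4.
Arden has quota 50.066 (lower 50, upper 51) but receives 49 — outside the quota interval.

Arden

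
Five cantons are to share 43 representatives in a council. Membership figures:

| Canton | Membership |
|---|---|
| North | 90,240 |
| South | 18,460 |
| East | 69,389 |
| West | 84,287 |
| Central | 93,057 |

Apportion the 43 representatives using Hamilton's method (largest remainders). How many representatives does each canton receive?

The standard divisor is 355433/43 ≈ 8265.884.
Standard quotas: North 10.9172, South 2.2333, East 8.3946, West 10.1970, Central 11.2580.
Lower quotas: North 10, South 2, East 8, West 10, Central 11 (sum 41, leaving 2 seats).
Remainders in descending order: North 0.9172, East 0.3946, Central 0.2580, South 0.2333, West 0.1970.
Largest remainders: North, East receive the extra seats.

North 11, South 2, East 9, West 10, Central 11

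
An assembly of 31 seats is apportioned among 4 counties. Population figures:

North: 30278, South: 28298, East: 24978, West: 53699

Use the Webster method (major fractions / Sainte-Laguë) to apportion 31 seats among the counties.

Standard divisor 137253/31 ≈ 4427.516; standard quotas: North 6.839, South 6.391, East 5.642, West 12.128.
Rounding to the nearest integer gives North 7, South 6, East 6, West 12 — total 31, matching the house size, so no adjustment is needed.

North 7, South 6, East 6, West 12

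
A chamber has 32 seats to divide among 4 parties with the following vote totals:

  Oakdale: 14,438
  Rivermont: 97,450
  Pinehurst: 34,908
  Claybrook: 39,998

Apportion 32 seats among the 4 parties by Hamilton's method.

Total 186794; standard divisor 186794/32 ≈ 5837.312.
Standard quotas: Oakdale 2.4734, Rivermont 16.6943, Pinehurst 5.9801, Claybrook 6.8521.
Lower quotas: Oakdale 2, Rivermont 16, Pinehurst 5, Claybrook 6 (sum 29, leaving 3 seats).
Remainders in descending order: Pinehurst 0.9801, Claybrook 0.8521, Rivermont 0.6943, Oakdale 0.4734.
The surplus seats go to Pinehurst, Claybrook, Rivermont.

Oakdale 2; Rivermont 17; Pinehurst 6; Claybrook 7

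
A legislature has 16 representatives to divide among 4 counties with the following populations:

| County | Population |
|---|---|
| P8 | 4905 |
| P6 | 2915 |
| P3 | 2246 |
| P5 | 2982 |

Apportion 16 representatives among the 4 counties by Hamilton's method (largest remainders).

The standard divisor is 13048/16 ≈ 815.5.
Standard quotas: P8 6.015, P6 3.574, P3 2.754, P5 3.657.
Lower quotas: P8 6, P6 3, P3 2, P5 3 (sum 14, leaving 2 seats).
Remainders in descending order: P3 0.754, P5 0.657, P6 0.574, P8 0.015.
Largest remainders: P3, P5 receive the extra seats.

P8=6, P6=3, P3=3, P5=4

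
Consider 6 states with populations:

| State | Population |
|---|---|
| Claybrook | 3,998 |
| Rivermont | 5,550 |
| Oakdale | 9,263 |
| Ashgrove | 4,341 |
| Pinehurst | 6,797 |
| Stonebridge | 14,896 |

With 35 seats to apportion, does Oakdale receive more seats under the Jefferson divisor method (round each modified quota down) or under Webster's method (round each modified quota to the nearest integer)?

Jefferson

Jefferson: Claybrook 3, Rivermont 4, Oakdale 8, Ashgrove 3, Pinehurst 5, Stonebridge 12.
Webster: Claybrook 3, Rivermont 4, Oakdale 7, Ashgrove 4, Pinehurst 5, Stonebridge 12.
Oakdale gets 8 under Jefferson and 7 under Webster.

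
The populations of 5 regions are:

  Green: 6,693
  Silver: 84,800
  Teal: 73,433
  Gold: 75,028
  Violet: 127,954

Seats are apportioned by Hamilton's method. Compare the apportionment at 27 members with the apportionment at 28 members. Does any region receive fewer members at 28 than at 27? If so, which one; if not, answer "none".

At 27 seats: Green 1, Silver 6, Teal 5, Gold 6, Violet 9.
At 28 seats: Green 0, Silver 6, Teal 6, Gold 6, Violet 10.
Green drops from 1 to 0.

Green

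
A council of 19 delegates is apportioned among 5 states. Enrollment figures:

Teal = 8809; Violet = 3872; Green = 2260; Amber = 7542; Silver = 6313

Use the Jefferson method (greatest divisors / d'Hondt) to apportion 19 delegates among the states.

Standard divisor 28796/19 ≈ 1515.579; standard quotas: Teal 5.812, Violet 2.555, Green 1.491, Amber 4.976, Silver 4.165.
Rounding down gives 5, 2, 1, 4, 4 = 16 seats, so the divisor must be adjusted.
With modified divisor 1280: modified quotas Teal 6.882, Violet 3.025, Green 1.766, Amber 5.892, Silver 4.932.
Rounding down: Teal 6, Violet 3, Green 1, Amber 5, Silver 4 (total 19).

Teal 6; Violet 3; Green 1; Amber 5; Silver 4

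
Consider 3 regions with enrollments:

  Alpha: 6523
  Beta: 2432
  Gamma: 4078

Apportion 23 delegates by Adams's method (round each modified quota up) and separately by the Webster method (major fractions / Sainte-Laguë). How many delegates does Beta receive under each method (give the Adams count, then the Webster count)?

5 and 4

Adams: Alpha 11, Beta 5, Gamma 7.
Webster: Alpha 12, Beta 4, Gamma 7.
Beta gets 5 under Adams and 4 under Webster.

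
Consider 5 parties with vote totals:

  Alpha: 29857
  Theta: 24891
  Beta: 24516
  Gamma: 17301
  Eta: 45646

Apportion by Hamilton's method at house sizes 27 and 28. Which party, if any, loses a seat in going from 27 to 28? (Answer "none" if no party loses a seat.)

none

At 27 seats: Alpha 6, Theta 5, Beta 4, Gamma 3, Eta 9.
At 28 seats: Alpha 6, Theta 5, Beta 5, Gamma 3, Eta 9.
No party's allocation decreased.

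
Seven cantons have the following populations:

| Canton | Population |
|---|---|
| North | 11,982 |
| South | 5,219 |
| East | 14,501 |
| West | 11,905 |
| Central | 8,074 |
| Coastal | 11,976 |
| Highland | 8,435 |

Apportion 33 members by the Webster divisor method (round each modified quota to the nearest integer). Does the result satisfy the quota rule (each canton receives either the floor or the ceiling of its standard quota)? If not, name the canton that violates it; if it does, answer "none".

Standard quotas: North 5.485, South 2.389, East 6.638, West 5.449, Central 3.696, Coastal 5.482, Highland 3.861.
Webster allocation: North 6, South 2, East 7, West 5, Central 4, Coastal 5, Highland 4.
Every allocation lies between the lower and upper quota.

none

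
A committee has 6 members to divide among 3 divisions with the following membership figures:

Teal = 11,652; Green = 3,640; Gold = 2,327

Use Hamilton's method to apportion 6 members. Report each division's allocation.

Teal 4, Green 1, Gold 1

Total 17619; standard divisor 17619/6 ≈ 2936.5.
Standard quotas: Teal 3.9680, Green 1.2396, Gold 0.7924.
Lower quotas: Teal 3, Green 1, Gold 0 (sum 4, leaving 2 seats).
Remainders in descending order: Teal 0.9680, Gold 0.7924, Green 0.2396.
Largest remainders: Teal, Gold receive the extra seats.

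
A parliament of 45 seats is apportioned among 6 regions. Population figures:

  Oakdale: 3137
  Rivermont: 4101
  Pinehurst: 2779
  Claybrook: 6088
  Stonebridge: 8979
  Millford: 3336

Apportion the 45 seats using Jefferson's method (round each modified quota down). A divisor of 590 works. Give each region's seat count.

With modified divisor 590: modified quotas Oakdale 5.317, Rivermont 6.951, Pinehurst 4.710, Claybrook 10.319, Stonebridge 15.219, Millford 5.654.
Rounding down: Oakdale 5, Rivermont 6, Pinehurst 4, Claybrook 10, Stonebridge 15, Millford 5 (total 45).

Oakdale 5, Rivermont 6, Pinehurst 4, Claybrook 10, Stonebridge 15, Millford 5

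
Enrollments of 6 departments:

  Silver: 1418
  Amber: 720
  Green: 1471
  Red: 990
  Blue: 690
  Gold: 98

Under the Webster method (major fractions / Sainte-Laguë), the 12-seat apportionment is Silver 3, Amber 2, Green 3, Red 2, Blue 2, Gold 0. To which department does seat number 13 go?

Priority for the next seat is population ÷ (current seats + 0.5).
Priorities: Silver 405.143, Amber 288.000, Green 420.286, Red 396.000, Blue 276.000, Gold 196.000.
Highest priority: Green.

Green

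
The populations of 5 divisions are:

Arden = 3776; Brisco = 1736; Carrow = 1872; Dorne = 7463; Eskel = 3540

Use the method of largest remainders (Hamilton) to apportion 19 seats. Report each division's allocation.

Arden: 4, Brisco: 2, Carrow: 2, Dorne: 8, Eskel: 3

Standard divisor: 18387 ÷ 19 ≈ 967.737.
Standard quotas: Arden 3.9019, Brisco 1.7939, Carrow 1.9344, Dorne 7.7118, Eskel 3.6580.
Lower quotas: Arden 3, Brisco 1, Carrow 1, Dorne 7, Eskel 3 (sum 15, leaving 4 seats).
Remainders in descending order: Carrow 0.9344, Arden 0.9019, Brisco 0.7939, Dorne 0.7118, Eskel 0.6580.
The surplus seats go to Carrow, Arden, Brisco, Dorne.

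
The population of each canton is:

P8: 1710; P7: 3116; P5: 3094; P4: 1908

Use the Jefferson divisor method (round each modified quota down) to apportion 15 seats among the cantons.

P8 2, P7 5, P5 5, P4 3

Standard divisor 9828/15 ≈ 655.2; standard quotas: P8 2.610, P7 4.756, P5 4.722, P4 2.912.
Rounding down gives 2, 4, 4, 2 = 12 seats, so the divisor must be adjusted.
With modified divisor 600: modified quotas P8 2.850, P7 5.193, P5 5.157, P4 3.180.
Rounding down: P8 2, P7 5, P5 5, P4 3 (total 15).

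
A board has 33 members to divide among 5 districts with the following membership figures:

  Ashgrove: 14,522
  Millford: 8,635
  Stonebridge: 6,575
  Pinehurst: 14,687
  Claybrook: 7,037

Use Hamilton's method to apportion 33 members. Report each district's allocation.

Ashgrove=9, Millford=6, Stonebridge=4, Pinehurst=9, Claybrook=5

Total 51456; standard divisor 51456/33 ≈ 1559.273.
Standard quotas: Ashgrove 9.3133, Millford 5.5378, Stonebridge 4.2167, Pinehurst 9.4191, Claybrook 4.5130.
Lower quotas: Ashgrove 9, Millford 5, Stonebridge 4, Pinehurst 9, Claybrook 4 (sum 31, leaving 2 seats).
Remainders in descending order: Millford 0.5378, Claybrook 0.5130, Pinehurst 0.4191, Ashgrove 0.3133, Stonebridge 0.2167.
The surplus seats go to Millford, Claybrook.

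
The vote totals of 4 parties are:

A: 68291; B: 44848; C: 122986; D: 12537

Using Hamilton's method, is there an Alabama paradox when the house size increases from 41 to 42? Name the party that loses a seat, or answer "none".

none

At 41 seats: A 11, B 8, C 20, D 2.
At 42 seats: A 11, B 8, C 21, D 2.
No party's allocation decreased.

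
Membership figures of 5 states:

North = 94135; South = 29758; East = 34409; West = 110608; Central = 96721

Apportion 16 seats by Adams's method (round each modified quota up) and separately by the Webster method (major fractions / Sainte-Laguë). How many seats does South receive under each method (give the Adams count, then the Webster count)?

2 and 1

Adams: North 4, South 2, East 2, West 4, Central 4.
Webster: North 4, South 1, East 2, West 5, Central 4.
South gets 2 under Adams and 1 under Webster.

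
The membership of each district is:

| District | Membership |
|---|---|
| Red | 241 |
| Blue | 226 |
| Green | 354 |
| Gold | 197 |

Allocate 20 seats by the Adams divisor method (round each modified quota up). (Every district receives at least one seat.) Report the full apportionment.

Standard divisor 1018/20 ≈ 50.9; standard quotas: Red 4.735, Blue 4.440, Green 6.955, Gold 3.870.
Rounding up gives 5, 5, 7, 4 = 21 seats, so the divisor must be adjusted.
With modified divisor 58: modified quotas Red 4.155, Blue 3.897, Green 6.103, Gold 3.397.
Rounding up: Red 5, Blue 4, Green 7, Gold 4 (total 20).

Red=5, Blue=4, Green=7, Gold=4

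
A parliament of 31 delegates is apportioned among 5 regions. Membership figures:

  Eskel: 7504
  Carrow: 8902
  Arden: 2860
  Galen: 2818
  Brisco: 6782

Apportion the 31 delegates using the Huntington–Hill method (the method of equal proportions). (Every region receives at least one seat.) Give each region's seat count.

With divisor 922: modified quotas Eskel 8.139, Carrow 9.655, Arden 3.102, Galen 3.056, Brisco 7.356.
Geometric-mean thresholds: Eskel √(8·9)=8.485, Carrow √(9·10)=9.487, Arden √(3·4)=3.464, Galen √(3·4)=3.464, Brisco √(7·8)=7.483.
Each quota rounded against its threshold gives Eskel 8, Carrow 10, Arden 3, Galen 3, Brisco 7 (total 31).

Eskel: 8, Carrow: 10, Arden: 3, Galen: 3, Brisco: 7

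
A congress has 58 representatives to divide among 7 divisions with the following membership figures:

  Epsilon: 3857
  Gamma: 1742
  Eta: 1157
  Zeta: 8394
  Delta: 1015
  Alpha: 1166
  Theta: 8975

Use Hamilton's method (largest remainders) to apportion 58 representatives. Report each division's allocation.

Standard divisor: 26306 ÷ 58 ≈ 453.552.
Standard quotas: Epsilon 8.5040, Gamma 3.8408, Eta 2.5510, Zeta 18.5073, Delta 2.2379, Alpha 2.5708, Theta 19.7883.
Lower quotas: Epsilon 8, Gamma 3, Eta 2, Zeta 18, Delta 2, Alpha 2, Theta 19 (sum 54, leaving 4 seats).
Remainders in descending order: Gamma 0.8408, Theta 0.7883, Alpha 0.5708, Eta 0.5510, Zeta 0.5073, Epsilon 0.5040, Delta 0.2379.
Largest remainders: Gamma, Theta, Alpha, Eta receive the extra seats.

Epsilon 8; Gamma 4; Eta 3; Zeta 18; Delta 2; Alpha 3; Theta 20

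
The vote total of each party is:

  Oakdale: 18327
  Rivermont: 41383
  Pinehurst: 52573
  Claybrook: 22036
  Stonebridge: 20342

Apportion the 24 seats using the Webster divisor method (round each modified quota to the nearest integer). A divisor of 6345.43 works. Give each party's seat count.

Oakdale 3; Rivermont 7; Pinehurst 8; Claybrook 3; Stonebridge 3

With modified divisor 6345.43: modified quotas Oakdale 2.888, Rivermont 6.522, Pinehurst 8.285, Claybrook 3.473, Stonebridge 3.206.
Rounding to the nearest integer: Oakdale 3, Rivermont 7, Pinehurst 8, Claybrook 3, Stonebridge 3 (total 24).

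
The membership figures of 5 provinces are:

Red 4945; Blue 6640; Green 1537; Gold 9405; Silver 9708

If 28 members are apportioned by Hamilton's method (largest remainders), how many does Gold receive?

The standard divisor is 32235/28 ≈ 1151.25.
Standard quotas: Red 4.2953, Blue 5.7676, Green 1.3351, Gold 8.1694, Silver 8.4326.
Lower quotas: Red 4, Blue 5, Green 1, Gold 8, Silver 8 (sum 26, leaving 2 seats).
Remainders in descending order: Blue 0.7676, Silver 0.4326, Green 0.3351, Red 0.2953, Gold 0.1694.
The surplus seats go to Blue, Silver.
Gold receives 8.

8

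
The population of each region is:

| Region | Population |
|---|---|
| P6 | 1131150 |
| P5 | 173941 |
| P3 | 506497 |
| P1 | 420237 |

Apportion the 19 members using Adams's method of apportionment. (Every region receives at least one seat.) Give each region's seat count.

Standard divisor 2231825/19 ≈ 117464.474; standard quotas: P6 9.630, P5 1.481, P3 4.312, P1 3.578.
Rounding up gives 10, 2, 5, 4 = 21 seats, so the divisor must be adjusted.
With modified divisor 133400: modified quotas P6 8.479, P5 1.304, P3 3.797, P1 3.150.
Rounding up: P6 9, P5 2, P3 4, P1 4 (total 19).

P6 9, P5 2, P3 4, P1 4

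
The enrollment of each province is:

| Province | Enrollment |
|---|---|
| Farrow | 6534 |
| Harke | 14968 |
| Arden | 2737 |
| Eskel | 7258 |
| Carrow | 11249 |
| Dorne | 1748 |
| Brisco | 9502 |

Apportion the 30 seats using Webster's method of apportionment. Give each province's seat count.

Standard divisor 53996/30 ≈ 1799.867; standard quotas: Farrow 3.630, Harke 8.316, Arden 1.521, Eskel 4.033, Carrow 6.250, Dorne 0.971, Brisco 5.279.
Rounding to the nearest integer gives Farrow 4, Harke 8, Arden 2, Eskel 4, Carrow 6, Dorne 1, Brisco 5 — total 30, matching the house size, so no adjustment is needed.

Farrow=4, Harke=8, Arden=2, Eskel=4, Carrow=6, Dorne=1, Brisco=5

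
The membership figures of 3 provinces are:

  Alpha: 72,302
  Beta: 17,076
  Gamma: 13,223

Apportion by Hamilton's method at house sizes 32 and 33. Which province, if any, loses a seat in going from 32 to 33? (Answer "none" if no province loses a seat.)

none

At 32 seats: Alpha 23, Beta 5, Gamma 4.
At 33 seats: Alpha 23, Beta 6, Gamma 4.
No province's allocation decreased.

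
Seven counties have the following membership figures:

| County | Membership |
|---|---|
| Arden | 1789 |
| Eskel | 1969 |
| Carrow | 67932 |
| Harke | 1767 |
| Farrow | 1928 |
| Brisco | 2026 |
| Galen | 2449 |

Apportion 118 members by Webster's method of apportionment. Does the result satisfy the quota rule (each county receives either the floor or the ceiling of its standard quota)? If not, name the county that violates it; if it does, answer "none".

Standard quotas: Arden 2.643, Eskel 2.909, Carrow 100.375, Harke 2.611, Farrow 2.849, Brisco 2.994, Galen 3.619.
Webster allocation: Arden 3, Eskel 3, Carrow 99, Harke 3, Farrow 3, Brisco 3, Galen 4.
Carrow has quota 100.375 (lower 100, upper 101) but receives 99 — outside the quota interval.

Carrow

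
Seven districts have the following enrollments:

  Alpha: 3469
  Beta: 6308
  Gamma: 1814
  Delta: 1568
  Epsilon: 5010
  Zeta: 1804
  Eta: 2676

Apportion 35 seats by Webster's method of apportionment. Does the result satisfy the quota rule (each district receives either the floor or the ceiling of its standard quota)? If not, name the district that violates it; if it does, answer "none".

Standard quotas: Alpha 5.361, Beta 9.748, Gamma 2.803, Delta 2.423, Epsilon 7.742, Zeta 2.788, Eta 4.135.
Webster allocation: Alpha 5, Beta 10, Gamma 3, Delta 2, Epsilon 8, Zeta 3, Eta 4.
Every allocation lies between the lower and upper quota.

none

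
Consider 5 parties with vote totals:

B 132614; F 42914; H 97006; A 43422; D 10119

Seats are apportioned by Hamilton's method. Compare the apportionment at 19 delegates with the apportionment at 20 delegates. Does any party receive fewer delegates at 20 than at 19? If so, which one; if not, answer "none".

D

At 19 seats: B 8, F 2, H 6, A 2, D 1.
At 20 seats: B 8, F 3, H 6, A 3, D 0.
D drops from 1 to 0.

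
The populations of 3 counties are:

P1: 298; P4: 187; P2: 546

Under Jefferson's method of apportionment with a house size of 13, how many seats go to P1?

4

Standard divisor 1031/13 ≈ 79.308; standard quotas: P1 3.758, P4 2.358, P2 6.885.
Rounding down gives 3, 2, 6 = 11 seats, so the divisor must be adjusted.
With modified divisor 70: modified quotas P1 4.257, P4 2.671, P2 7.800.
Rounding down: P1 4, P4 2, P2 7 (total 13).
P1 receives 4.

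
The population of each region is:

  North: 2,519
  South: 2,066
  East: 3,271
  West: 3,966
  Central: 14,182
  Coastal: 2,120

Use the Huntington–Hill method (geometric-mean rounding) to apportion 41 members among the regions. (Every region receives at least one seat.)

North: 4, South: 3, East: 5, West: 6, Central: 20, Coastal: 3

With divisor 708: modified quotas North 3.558, South 2.918, East 4.620, West 5.602, Central 20.031, Coastal 2.994.
Geometric-mean thresholds: North √(3·4)=3.464, South √(2·3)=2.449, East √(4·5)=4.472, West √(5·6)=5.477, Central √(20·21)=20.494, Coastal √(2·3)=2.449.
Each quota rounded against its threshold gives North 4, South 3, East 5, West 6, Central 20, Coastal 3 (total 41).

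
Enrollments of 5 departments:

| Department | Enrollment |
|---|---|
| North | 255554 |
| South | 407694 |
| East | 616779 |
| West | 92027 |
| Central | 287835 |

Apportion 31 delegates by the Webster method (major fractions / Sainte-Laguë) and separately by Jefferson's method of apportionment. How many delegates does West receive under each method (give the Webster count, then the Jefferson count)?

Webster: North 5, South 8, East 11, West 2, Central 5.
Jefferson: North 5, South 8, East 12, West 1, Central 5.
West gets 2 under Webster and 1 under Jefferson.

2 and 1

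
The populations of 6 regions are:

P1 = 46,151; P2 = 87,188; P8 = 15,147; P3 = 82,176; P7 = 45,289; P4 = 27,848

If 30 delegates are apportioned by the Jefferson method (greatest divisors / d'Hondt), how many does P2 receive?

Standard divisor 303799/30 ≈ 10126.633; standard quotas: P1 4.557, P2 8.610, P8 1.496, P3 8.115, P7 4.472, P4 2.750.
Rounding down gives 4, 8, 1, 8, 4, 2 = 27 seats, so the divisor must be adjusted.
With modified divisor 9180: modified quotas P1 5.027, P2 9.498, P8 1.650, P3 8.952, P7 4.933, P4 3.034.
Rounding down: P1 5, P2 9, P8 1, P3 8, P7 4, P4 3 (total 30).
P2 receives 9.

9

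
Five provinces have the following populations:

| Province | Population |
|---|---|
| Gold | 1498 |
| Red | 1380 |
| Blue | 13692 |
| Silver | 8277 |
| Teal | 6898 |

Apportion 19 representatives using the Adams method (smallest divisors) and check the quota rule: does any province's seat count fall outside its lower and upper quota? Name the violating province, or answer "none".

none

Standard quotas: Gold 0.897, Red 0.826, Blue 8.195, Silver 4.954, Teal 4.129.
Adams allocation: Gold 1, Red 1, Blue 8, Silver 5, Teal 4.
Every allocation lies between the lower and upper quota.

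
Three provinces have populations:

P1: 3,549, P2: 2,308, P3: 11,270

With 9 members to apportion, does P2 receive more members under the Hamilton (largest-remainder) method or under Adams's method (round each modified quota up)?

Adams

Hamilton: P1 2, P2 1, P3 6.
Adams: P1 2, P2 2, P3 5.
P2 gets 1 under Hamilton and 2 under Adams.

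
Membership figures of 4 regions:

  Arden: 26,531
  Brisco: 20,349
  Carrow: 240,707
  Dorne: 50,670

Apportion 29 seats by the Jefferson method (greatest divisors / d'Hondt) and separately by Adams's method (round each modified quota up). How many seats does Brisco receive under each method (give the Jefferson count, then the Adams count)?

1 and 2

Jefferson: Arden 2, Brisco 1, Carrow 22, Dorne 4.
Adams: Arden 3, Brisco 2, Carrow 20, Dorne 4.
Brisco gets 1 under Jefferson and 2 under Adams.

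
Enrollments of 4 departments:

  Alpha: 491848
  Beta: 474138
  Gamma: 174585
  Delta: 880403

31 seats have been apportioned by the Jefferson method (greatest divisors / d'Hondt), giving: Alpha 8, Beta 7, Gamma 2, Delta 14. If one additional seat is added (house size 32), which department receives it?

Beta

Priority for the next seat is population ÷ (current seats + 1).
Priorities: Alpha 54649.778, Beta 59267.250, Gamma 58195.000, Delta 58693.533.
Highest priority: Beta.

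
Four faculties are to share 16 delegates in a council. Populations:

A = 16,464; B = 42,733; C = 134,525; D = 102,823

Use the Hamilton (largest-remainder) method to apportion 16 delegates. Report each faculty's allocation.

A 1; B 2; C 7; D 6

Total 296545; standard divisor 296545/16 ≈ 18534.062.
Standard quotas: A 0.8883, B 2.3056, C 7.2583, D 5.5478.
Lower quotas: A 0, B 2, C 7, D 5 (sum 14, leaving 2 seats).
Remainders in descending order: A 0.8883, D 0.5478, B 0.3056, C 0.2583.
The surplus seats go to A, D.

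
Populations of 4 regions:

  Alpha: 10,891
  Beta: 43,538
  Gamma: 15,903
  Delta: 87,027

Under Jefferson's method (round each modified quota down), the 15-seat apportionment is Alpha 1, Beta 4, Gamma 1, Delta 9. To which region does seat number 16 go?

Beta

Priority for the next seat is population ÷ (current seats + 1).
Priorities: Alpha 5445.500, Beta 8707.600, Gamma 7951.500, Delta 8702.700.
Highest priority: Beta.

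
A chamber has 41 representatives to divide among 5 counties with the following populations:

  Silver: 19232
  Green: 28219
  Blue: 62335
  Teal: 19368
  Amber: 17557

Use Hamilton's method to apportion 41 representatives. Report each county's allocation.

Total 146711; standard divisor 146711/41 ≈ 3578.317.
Standard quotas: Silver 5.3746, Green 7.8861, Blue 17.4202, Teal 5.4126, Amber 4.9065.
Lower quotas: Silver 5, Green 7, Blue 17, Teal 5, Amber 4 (sum 38, leaving 3 seats).
Remainders in descending order: Amber 0.9065, Green 0.8861, Blue 0.4202, Teal 0.4126, Silver 0.3746.
Largest remainders: Amber, Green, Blue receive the extra seats.

Silver: 5, Green: 8, Blue: 18, Teal: 5, Amber: 5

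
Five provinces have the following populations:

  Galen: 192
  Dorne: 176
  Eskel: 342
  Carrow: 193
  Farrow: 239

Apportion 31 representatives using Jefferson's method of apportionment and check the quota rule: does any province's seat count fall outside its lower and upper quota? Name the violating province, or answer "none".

none

Standard quotas: Galen 5.212, Dorne 4.778, Eskel 9.284, Carrow 5.239, Farrow 6.488.
Jefferson allocation: Galen 5, Dorne 5, Eskel 10, Carrow 5, Farrow 6.
Every allocation lies between the lower and upper quota.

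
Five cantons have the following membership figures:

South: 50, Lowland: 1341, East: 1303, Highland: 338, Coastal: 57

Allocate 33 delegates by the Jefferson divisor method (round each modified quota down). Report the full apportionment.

Standard divisor 3089/33 ≈ 93.606; standard quotas: South 0.534, Lowland 14.326, East 13.920, Highland 3.611, Coastal 0.609.
Rounding down gives 0, 14, 13, 3, 0 = 30 seats, so the divisor must be adjusted.
With modified divisor 86: modified quotas South 0.581, Lowland 15.593, East 15.151, Highland 3.930, Coastal 0.663.
Rounding down: South 0, Lowland 15, East 15, Highland 3, Coastal 0 (total 33).

South 0, Lowland 15, East 15, Highland 3, Coastal 0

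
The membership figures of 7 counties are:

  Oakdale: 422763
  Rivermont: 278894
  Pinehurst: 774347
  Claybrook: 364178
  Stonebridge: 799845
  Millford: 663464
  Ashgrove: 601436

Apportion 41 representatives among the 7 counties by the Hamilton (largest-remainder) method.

Oakdale 5, Rivermont 3, Pinehurst 8, Claybrook 4, Stonebridge 8, Millford 7, Ashgrove 6

The standard divisor is 3904927/41 ≈ 95242.122.
Standard quotas: Oakdale 4.4388, Rivermont 2.9283, Pinehurst 8.1303, Claybrook 3.8237, Stonebridge 8.3980, Millford 6.9661, Ashgrove 6.3148.
Lower quotas: Oakdale 4, Rivermont 2, Pinehurst 8, Claybrook 3, Stonebridge 8, Millford 6, Ashgrove 6 (sum 37, leaving 4 seats).
Remainders in descending order: Millford 0.9661, Rivermont 0.9283, Claybrook 0.8237, Oakdale 0.4388, Stonebridge 0.3980, Ashgrove 0.3148, Pinehurst 0.1303.
The surplus seats go to Millford, Rivermont, Claybrook, Oakdale.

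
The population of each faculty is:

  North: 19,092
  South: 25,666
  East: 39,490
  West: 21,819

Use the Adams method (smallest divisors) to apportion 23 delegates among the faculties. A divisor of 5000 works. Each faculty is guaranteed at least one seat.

With modified divisor 5000: modified quotas North 3.818, South 5.133, East 7.898, West 4.364.
Rounding up: North 4, South 6, East 8, West 5 (total 23).

North 4, South 6, East 8, West 5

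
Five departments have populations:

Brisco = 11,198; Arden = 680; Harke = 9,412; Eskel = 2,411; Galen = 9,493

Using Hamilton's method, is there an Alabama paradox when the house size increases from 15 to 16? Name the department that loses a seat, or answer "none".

Arden

At 15 seats: Brisco 5, Arden 1, Harke 4, Eskel 1, Galen 4.
At 16 seats: Brisco 5, Arden 0, Harke 5, Eskel 1, Galen 5.
Arden drops from 1 to 0.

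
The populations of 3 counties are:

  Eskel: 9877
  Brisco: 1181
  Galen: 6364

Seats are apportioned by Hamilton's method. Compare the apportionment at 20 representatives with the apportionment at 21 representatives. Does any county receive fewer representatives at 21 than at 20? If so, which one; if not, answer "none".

Brisco

At 20 seats: Eskel 11, Brisco 2, Galen 7.
At 21 seats: Eskel 12, Brisco 1, Galen 8.
Brisco drops from 2 to 1.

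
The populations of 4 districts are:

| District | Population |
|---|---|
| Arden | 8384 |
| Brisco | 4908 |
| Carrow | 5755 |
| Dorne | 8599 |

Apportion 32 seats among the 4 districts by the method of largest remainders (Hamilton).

Total 27646; standard divisor 27646/32 ≈ 863.938.
Standard quotas: Arden 9.7044, Brisco 5.6810, Carrow 6.6614, Dorne 9.9533.
Lower quotas: Arden 9, Brisco 5, Carrow 6, Dorne 9 (sum 29, leaving 3 seats).
Remainders in descending order: Dorne 0.9533, Arden 0.7044, Brisco 0.6810, Carrow 0.6614.
The surplus seats go to Dorne, Arden, Brisco.

Arden 10; Brisco 6; Carrow 6; Dorne 10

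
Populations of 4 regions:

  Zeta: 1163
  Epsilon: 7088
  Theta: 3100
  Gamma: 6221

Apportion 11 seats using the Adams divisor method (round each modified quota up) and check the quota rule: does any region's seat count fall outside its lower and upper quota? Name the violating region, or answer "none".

none

Standard quotas: Zeta 0.728, Epsilon 4.437, Theta 1.941, Gamma 3.894.
Adams allocation: Zeta 1, Epsilon 4, Theta 2, Gamma 4.
Every allocation lies between the lower and upper quota.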